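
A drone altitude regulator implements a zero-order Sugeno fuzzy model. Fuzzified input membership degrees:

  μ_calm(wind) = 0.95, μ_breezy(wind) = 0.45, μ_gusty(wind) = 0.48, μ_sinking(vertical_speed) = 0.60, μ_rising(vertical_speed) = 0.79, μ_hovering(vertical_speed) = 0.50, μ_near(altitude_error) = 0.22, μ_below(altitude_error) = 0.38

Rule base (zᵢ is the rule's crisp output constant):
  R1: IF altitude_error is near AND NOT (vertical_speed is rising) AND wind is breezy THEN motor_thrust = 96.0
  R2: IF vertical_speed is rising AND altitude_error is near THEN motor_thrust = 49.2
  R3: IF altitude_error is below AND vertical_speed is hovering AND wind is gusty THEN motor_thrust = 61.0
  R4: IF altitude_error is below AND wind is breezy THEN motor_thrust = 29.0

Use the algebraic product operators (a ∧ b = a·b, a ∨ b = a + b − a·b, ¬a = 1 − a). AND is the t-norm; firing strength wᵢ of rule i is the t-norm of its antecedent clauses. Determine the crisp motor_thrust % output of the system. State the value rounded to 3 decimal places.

R1 (z=96.0): near=0.22, ¬rising=1−0.79=0.21, breezy=0.45; AND[a·b] → w = 0.0208
R2 (z=49.2): rising=0.79, near=0.22; AND[a·b] → w = 0.1738
R3 (z=61.0): below=0.38, hovering=0.50, gusty=0.48; AND[a·b] → w = 0.0912
R4 (z=29.0): below=0.38, breezy=0.45; AND[a·b] → w = 0.1710
Weighted average = (0.0208·96.0 + 0.1738·49.2 + 0.0912·61.0 + 0.1710·29.0) / (0.0208 + 0.1738 + 0.0912 + 0.1710)
  = 21.0690 / 0.4568 = 46.124

46.124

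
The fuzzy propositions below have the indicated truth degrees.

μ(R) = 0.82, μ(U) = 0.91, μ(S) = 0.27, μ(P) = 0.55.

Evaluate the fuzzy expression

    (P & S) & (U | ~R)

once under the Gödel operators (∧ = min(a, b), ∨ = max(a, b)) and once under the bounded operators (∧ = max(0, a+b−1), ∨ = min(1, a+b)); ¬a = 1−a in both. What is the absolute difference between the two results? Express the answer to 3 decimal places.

0.270

Under Gödel:
  P & S = min(a, b) on (0.55, 0.27) = 0.27
  ~R = 1 − 0.82 = 0.18
  U | ~R = max(a, b) on (0.91, 0.18) = 0.91
  (P & S) & (U | ~R) = min(a, b) on (0.27, 0.91) = 0.27
  → value = 0.2700
Under bounded:
  P & S = max(0, a+b−1) on (0.55, 0.27) = 0.00
  ~R = 1 − 0.82 = 0.18
  U | ~R = min(1, a+b) on (0.91, 0.18) = 1.00
  (P & S) & (U | ~R) = max(0, a+b−1) on (0.00, 1.00) = 0.00
  → value = 0.0000
|0.2700 − 0.0000| = 0.270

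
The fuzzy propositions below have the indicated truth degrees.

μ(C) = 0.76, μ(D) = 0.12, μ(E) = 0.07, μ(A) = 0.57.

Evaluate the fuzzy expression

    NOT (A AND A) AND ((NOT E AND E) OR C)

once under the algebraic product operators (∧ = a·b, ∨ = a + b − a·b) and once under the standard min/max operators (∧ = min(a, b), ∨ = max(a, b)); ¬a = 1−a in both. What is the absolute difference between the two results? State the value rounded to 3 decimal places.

0.094

Under algebraic product:
  A AND A = a·b on (0.5700, 0.5700) = 0.3249
  NOT (A AND A) = 1 − 0.3249 = 0.6751
  NOT E = 1 − 0.0700 = 0.9300
  NOT E AND E = a·b on (0.9300, 0.0700) = 0.0651
  (NOT E AND E) OR C = a + b − a·b on (0.0651, 0.7600) = 0.7756
  NOT (A AND A) AND ((NOT E AND E) OR C) = a·b on (0.6751, 0.7756) = 0.5236
  → value = 0.5236
Under standard min/max:
  A AND A = min(a, b) on (0.57, 0.57) = 0.57
  NOT (A AND A) = 1 − 0.57 = 0.43
  NOT E = 1 − 0.07 = 0.93
  NOT E AND E = min(a, b) on (0.93, 0.07) = 0.07
  (NOT E AND E) OR C = max(a, b) on (0.07, 0.76) = 0.76
  NOT (A AND A) AND ((NOT E AND E) OR C) = min(a, b) on (0.43, 0.76) = 0.43
  → value = 0.4300
|0.5236 − 0.4300| = 0.094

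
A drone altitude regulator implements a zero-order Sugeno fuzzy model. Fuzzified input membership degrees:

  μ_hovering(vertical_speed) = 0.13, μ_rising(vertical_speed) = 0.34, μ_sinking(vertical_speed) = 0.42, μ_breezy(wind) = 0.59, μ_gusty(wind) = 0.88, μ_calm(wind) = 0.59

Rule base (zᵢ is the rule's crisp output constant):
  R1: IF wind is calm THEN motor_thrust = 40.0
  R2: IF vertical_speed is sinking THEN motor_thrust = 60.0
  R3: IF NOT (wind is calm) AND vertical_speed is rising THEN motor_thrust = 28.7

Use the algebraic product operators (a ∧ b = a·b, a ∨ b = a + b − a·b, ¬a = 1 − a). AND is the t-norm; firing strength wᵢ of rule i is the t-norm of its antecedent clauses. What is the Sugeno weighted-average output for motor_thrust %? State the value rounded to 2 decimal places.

45.94

R1 (z=40.0): calm=0.59 → w = 0.5900
R2 (z=60.0): sinking=0.42 → w = 0.4200
R3 (z=28.7): ¬calm=1−0.59=0.41, rising=0.34; AND[a·b] → w = 0.1394
Weighted average = (0.5900·40.0 + 0.4200·60.0 + 0.1394·28.7) / (0.5900 + 0.4200 + 0.1394)
  = 52.8008 / 1.1494 = 45.94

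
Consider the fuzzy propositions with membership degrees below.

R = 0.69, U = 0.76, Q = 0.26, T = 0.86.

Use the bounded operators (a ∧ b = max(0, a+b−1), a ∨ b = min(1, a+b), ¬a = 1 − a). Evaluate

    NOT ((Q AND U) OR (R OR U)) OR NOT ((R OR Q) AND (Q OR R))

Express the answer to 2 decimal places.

0.10

Q AND U = max(0, a+b−1) on (0.26, 0.76) = 0.02
R OR U = min(1, a+b) on (0.69, 0.76) = 1.00
(Q AND U) OR (R OR U) = min(1, a+b) on (0.02, 1.00) = 1.00
NOT ((Q AND U) OR (R OR U)) = 1 − 1.00 = 0.00
R OR Q = min(1, a+b) on (0.69, 0.26) = 0.95
Q OR R = min(1, a+b) on (0.26, 0.69) = 0.95
(R OR Q) AND (Q OR R) = max(0, a+b−1) on (0.95, 0.95) = 0.90
NOT ((R OR Q) AND (Q OR R)) = 1 − 0.90 = 0.10
NOT ((Q AND U) OR (R OR U)) OR NOT ((R OR Q) AND (Q OR R)) = min(1, a+b) on (0.00, 0.10) = 0.10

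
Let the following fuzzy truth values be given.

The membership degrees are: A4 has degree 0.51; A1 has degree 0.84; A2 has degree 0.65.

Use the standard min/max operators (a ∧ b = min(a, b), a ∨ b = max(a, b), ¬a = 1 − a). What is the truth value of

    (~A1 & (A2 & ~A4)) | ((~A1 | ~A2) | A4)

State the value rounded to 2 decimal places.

0.51

~A1 = 1 − 0.84 = 0.16
~A4 = 1 − 0.51 = 0.49
A2 & ~A4 = min(a, b) on (0.65, 0.49) = 0.49
~A1 & (A2 & ~A4) = min(a, b) on (0.16, 0.49) = 0.16
~A1 = 1 − 0.84 = 0.16
~A2 = 1 − 0.65 = 0.35
~A1 | ~A2 = max(a, b) on (0.16, 0.35) = 0.35
(~A1 | ~A2) | A4 = max(a, b) on (0.35, 0.51) = 0.51
(~A1 & (A2 & ~A4)) | ((~A1 | ~A2) | A4) = max(a, b) on (0.16, 0.51) = 0.51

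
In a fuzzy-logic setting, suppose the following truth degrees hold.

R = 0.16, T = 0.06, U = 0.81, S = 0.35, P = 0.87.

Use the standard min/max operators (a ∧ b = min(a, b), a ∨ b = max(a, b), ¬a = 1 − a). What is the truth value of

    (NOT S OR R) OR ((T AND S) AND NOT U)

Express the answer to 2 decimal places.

0.65

NOT S = 1 − 0.35 = 0.65
NOT S OR R = max(a, b) on (0.65, 0.16) = 0.65
T AND S = min(a, b) on (0.06, 0.35) = 0.06
NOT U = 1 − 0.81 = 0.19
(T AND S) AND NOT U = min(a, b) on (0.06, 0.19) = 0.06
(NOT S OR R) OR ((T AND S) AND NOT U) = max(a, b) on (0.65, 0.06) = 0.65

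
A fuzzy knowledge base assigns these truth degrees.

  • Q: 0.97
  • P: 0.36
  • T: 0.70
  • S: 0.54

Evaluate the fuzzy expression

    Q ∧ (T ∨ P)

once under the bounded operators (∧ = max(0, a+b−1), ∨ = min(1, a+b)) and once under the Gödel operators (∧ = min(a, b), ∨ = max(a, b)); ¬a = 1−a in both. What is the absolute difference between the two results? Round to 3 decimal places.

Under bounded:
  T ∨ P = min(1, a+b) on (0.70, 0.36) = 1.00
  Q ∧ (T ∨ P) = max(0, a+b−1) on (0.97, 1.00) = 0.97
  → value = 0.9700
Under Gödel:
  T ∨ P = max(a, b) on (0.70, 0.36) = 0.70
  Q ∧ (T ∨ P) = min(a, b) on (0.97, 0.70) = 0.70
  → value = 0.7000
|0.9700 − 0.7000| = 0.270

0.270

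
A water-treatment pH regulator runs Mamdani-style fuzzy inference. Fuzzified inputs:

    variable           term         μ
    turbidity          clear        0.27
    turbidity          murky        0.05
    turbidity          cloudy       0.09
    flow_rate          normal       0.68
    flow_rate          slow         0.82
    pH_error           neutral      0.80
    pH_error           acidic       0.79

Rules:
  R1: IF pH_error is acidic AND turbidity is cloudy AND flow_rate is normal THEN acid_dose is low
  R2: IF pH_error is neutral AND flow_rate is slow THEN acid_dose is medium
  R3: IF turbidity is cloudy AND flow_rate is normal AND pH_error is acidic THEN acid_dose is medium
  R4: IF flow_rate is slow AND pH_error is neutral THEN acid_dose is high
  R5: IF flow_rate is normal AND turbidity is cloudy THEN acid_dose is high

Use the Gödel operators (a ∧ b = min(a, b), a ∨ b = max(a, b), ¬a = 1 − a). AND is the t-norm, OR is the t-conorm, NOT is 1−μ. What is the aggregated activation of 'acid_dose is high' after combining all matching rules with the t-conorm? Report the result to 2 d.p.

0.80

R1: acidic=0.79, cloudy=0.09, normal=0.68; AND[min(a, b)] → w = 0.09
R2: neutral=0.80, slow=0.82; AND[min(a, b)] → w = 0.80
R3: cloudy=0.09, normal=0.68, acidic=0.79; AND[min(a, b)] → w = 0.09
R4: slow=0.82, neutral=0.80; AND[min(a, b)] → w = 0.80
R5: normal=0.68, cloudy=0.09; AND[min(a, b)] → w = 0.09
Rules with consequent 'high': {R4, R5} → strengths 0.80, 0.09
Aggregate via t-conorm [max(a, b)]: 0.80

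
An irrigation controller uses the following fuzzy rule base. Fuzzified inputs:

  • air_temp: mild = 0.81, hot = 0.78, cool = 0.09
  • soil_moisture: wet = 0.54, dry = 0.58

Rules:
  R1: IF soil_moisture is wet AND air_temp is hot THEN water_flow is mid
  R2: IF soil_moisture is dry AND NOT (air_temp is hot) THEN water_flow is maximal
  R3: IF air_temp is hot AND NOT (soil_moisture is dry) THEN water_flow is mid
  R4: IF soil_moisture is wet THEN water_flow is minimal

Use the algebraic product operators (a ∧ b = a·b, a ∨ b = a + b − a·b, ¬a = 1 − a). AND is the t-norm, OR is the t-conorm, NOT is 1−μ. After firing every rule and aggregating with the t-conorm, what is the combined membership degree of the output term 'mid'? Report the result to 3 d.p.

0.611

R1: wet=0.54, hot=0.78; AND[a·b] → w = 0.4212
R2: dry=0.58, ¬hot=1−0.78=0.22; AND[a·b] → w = 0.1276
R3: hot=0.78, ¬dry=1−0.58=0.42; AND[a·b] → w = 0.3276
R4: wet=0.54 → w = 0.5400
Rules with consequent 'mid': {R1, R3} → strengths 0.4212, 0.3276
Aggregate via t-conorm [a + b − a·b]: 0.6108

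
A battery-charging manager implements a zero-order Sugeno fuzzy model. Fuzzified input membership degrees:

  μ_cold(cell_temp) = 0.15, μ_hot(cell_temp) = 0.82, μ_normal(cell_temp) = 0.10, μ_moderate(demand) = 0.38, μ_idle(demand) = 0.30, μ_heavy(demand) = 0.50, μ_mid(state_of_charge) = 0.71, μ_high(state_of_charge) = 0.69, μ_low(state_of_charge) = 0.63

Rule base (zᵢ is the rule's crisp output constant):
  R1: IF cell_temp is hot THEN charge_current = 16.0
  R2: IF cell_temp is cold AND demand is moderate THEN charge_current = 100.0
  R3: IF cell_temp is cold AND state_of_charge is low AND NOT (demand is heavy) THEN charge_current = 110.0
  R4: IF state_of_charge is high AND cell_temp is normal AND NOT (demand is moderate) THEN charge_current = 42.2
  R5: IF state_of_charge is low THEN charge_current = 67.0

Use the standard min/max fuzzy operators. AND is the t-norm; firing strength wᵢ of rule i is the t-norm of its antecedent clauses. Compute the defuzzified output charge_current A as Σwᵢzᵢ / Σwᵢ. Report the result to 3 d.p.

R1 (z=16.0): hot=0.82 → w = 0.82
R2 (z=100.0): cold=0.15, moderate=0.38; AND[min(a, b)] → w = 0.15
R3 (z=110.0): cold=0.15, low=0.63, ¬heavy=1−0.50=0.50; AND[min(a, b)] → w = 0.15
R4 (z=42.2): high=0.69, normal=0.10, ¬moderate=1−0.38=0.62; AND[min(a, b)] → w = 0.10
R5 (z=67.0): low=0.63 → w = 0.63
Weighted average = (0.82·16.0 + 0.15·100.0 + 0.15·110.0 + 0.10·42.2 + 0.63·67.0) / (0.82 + 0.15 + 0.15 + 0.10 + 0.63)
  = 91.0500 / 1.8500 = 49.216

49.216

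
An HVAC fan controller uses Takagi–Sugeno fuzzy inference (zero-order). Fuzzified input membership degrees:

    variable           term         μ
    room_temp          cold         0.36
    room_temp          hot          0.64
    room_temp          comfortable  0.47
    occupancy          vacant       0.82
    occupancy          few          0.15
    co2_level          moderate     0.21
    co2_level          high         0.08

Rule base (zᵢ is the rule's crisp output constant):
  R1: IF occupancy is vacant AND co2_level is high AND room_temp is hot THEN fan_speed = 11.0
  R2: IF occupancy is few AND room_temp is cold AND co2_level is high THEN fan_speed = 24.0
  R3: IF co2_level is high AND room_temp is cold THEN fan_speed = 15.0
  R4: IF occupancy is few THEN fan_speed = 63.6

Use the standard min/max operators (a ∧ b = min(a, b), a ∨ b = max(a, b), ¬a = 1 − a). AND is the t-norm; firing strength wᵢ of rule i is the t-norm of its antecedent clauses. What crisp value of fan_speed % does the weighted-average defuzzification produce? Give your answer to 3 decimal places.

34.718

R1 (z=11.0): vacant=0.82, high=0.08, hot=0.64; AND[min(a, b)] → w = 0.08
R2 (z=24.0): few=0.15, cold=0.36, high=0.08; AND[min(a, b)] → w = 0.08
R3 (z=15.0): high=0.08, cold=0.36; AND[min(a, b)] → w = 0.08
R4 (z=63.6): few=0.15 → w = 0.15
Weighted average = (0.08·11.0 + 0.08·24.0 + 0.08·15.0 + 0.15·63.6) / (0.08 + 0.08 + 0.08 + 0.15)
  = 13.5400 / 0.3900 = 34.718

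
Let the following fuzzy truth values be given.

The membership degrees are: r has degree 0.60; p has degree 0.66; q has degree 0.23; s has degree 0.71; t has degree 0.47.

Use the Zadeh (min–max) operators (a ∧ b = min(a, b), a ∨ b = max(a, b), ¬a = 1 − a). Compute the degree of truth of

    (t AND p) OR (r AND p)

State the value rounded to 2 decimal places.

t AND p = min(a, b) on (0.47, 0.66) = 0.47
r AND p = min(a, b) on (0.60, 0.66) = 0.60
(t AND p) OR (r AND p) = max(a, b) on (0.47, 0.60) = 0.60

0.60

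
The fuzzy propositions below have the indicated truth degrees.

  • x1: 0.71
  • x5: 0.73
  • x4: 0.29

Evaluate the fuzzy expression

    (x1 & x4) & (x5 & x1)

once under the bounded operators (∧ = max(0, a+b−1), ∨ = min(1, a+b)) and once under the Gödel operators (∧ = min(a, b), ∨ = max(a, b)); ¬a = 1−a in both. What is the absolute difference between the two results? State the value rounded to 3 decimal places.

Under bounded:
  x1 & x4 = max(0, a+b−1) on (0.71, 0.29) = 0.00
  x5 & x1 = max(0, a+b−1) on (0.73, 0.71) = 0.44
  (x1 & x4) & (x5 & x1) = max(0, a+b−1) on (0.00, 0.44) = 0.00
  → value = 0.0000
Under Gödel:
  x1 & x4 = min(a, b) on (0.71, 0.29) = 0.29
  x5 & x1 = min(a, b) on (0.73, 0.71) = 0.71
  (x1 & x4) & (x5 & x1) = min(a, b) on (0.29, 0.71) = 0.29
  → value = 0.2900
|0.0000 − 0.2900| = 0.290

0.290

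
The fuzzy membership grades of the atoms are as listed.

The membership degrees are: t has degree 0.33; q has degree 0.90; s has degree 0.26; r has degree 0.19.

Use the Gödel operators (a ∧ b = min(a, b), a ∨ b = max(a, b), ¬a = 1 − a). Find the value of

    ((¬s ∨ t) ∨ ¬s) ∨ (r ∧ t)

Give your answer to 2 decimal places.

0.74

¬s = 1 − 0.26 = 0.74
¬s ∨ t = max(a, b) on (0.74, 0.33) = 0.74
¬s = 1 − 0.26 = 0.74
(¬s ∨ t) ∨ ¬s = max(a, b) on (0.74, 0.74) = 0.74
r ∧ t = min(a, b) on (0.19, 0.33) = 0.19
((¬s ∨ t) ∨ ¬s) ∨ (r ∧ t) = max(a, b) on (0.74, 0.19) = 0.74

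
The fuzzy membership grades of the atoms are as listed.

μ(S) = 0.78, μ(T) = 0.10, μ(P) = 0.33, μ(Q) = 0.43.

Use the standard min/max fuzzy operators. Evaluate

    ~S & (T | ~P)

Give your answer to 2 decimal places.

0.22

~S = 1 − 0.78 = 0.22
~P = 1 − 0.33 = 0.67
T | ~P = max(a, b) on (0.10, 0.67) = 0.67
~S & (T | ~P) = min(a, b) on (0.22, 0.67) = 0.22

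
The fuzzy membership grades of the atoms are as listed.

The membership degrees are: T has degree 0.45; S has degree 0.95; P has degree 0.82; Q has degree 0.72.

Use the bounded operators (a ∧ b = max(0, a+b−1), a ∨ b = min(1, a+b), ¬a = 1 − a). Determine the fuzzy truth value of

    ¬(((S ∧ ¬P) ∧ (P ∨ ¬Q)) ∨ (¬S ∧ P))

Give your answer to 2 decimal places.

¬P = 1 − 0.82 = 0.18
S ∧ ¬P = max(0, a+b−1) on (0.95, 0.18) = 0.13
¬Q = 1 − 0.72 = 0.28
P ∨ ¬Q = min(1, a+b) on (0.82, 0.28) = 1.00
(S ∧ ¬P) ∧ (P ∨ ¬Q) = max(0, a+b−1) on (0.13, 1.00) = 0.13
¬S = 1 − 0.95 = 0.05
¬S ∧ P = max(0, a+b−1) on (0.05, 0.82) = 0.00
((S ∧ ¬P) ∧ (P ∨ ¬Q)) ∨ (¬S ∧ P) = min(1, a+b) on (0.13, 0.00) = 0.13
¬(((S ∧ ¬P) ∧ (P ∨ ¬Q)) ∨ (¬S ∧ P)) = 1 − 0.13 = 0.87

0.87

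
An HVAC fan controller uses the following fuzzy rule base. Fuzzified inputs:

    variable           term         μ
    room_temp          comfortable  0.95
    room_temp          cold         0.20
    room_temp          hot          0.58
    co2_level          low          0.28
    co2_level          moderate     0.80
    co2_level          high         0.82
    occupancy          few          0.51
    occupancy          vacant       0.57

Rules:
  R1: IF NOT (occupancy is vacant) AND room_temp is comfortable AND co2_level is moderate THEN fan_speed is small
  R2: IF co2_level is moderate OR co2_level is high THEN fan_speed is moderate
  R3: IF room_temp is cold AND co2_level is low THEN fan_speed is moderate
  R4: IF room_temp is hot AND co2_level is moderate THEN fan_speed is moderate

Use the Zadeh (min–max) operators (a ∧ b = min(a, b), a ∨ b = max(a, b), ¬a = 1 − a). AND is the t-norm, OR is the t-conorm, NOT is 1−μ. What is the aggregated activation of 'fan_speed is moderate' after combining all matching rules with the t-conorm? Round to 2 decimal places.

R1: ¬vacant=1−0.57=0.43, comfortable=0.95, moderate=0.80; AND[min(a, b)] → w = 0.43
R2: moderate=0.80, high=0.82; OR[max(a, b)] → w = 0.82
R3: cold=0.20, low=0.28; AND[min(a, b)] → w = 0.20
R4: hot=0.58, moderate=0.80; AND[min(a, b)] → w = 0.58
Rules with consequent 'moderate': {R2, R3, R4} → strengths 0.82, 0.20, 0.58
Aggregate via t-conorm [max(a, b)]: 0.82

0.82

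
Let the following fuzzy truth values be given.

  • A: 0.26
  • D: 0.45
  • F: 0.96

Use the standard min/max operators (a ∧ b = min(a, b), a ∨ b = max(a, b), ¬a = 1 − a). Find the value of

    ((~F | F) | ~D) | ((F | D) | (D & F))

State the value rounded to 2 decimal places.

~F = 1 − 0.96 = 0.04
~F | F = max(a, b) on (0.04, 0.96) = 0.96
~D = 1 − 0.45 = 0.55
(~F | F) | ~D = max(a, b) on (0.96, 0.55) = 0.96
F | D = max(a, b) on (0.96, 0.45) = 0.96
D & F = min(a, b) on (0.45, 0.96) = 0.45
(F | D) | (D & F) = max(a, b) on (0.96, 0.45) = 0.96
((~F | F) | ~D) | ((F | D) | (D & F)) = max(a, b) on (0.96, 0.96) = 0.96

0.96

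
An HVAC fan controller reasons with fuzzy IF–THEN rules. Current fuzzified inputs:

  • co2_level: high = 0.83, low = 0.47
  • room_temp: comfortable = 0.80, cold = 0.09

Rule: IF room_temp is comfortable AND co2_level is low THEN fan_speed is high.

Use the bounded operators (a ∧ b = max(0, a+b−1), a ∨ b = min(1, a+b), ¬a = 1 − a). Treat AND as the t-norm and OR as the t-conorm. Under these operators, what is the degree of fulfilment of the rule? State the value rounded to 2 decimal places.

firing strength: comfortable=0.80, low=0.47; AND[max(0, a+b−1)] → w = 0.27

0.27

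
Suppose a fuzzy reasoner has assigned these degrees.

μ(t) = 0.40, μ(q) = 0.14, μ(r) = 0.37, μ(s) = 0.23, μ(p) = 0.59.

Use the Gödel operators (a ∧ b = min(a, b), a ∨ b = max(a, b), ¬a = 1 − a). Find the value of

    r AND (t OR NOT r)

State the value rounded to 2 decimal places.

0.37

NOT r = 1 − 0.37 = 0.63
t OR NOT r = max(a, b) on (0.40, 0.63) = 0.63
r AND (t OR NOT r) = min(a, b) on (0.37, 0.63) = 0.37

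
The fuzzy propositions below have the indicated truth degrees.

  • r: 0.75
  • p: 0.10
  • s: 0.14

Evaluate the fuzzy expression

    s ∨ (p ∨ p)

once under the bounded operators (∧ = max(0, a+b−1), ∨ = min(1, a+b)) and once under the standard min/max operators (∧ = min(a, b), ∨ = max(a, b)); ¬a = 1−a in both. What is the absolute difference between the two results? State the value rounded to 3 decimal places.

Under bounded:
  p ∨ p = min(1, a+b) on (0.10, 0.10) = 0.20
  s ∨ (p ∨ p) = min(1, a+b) on (0.14, 0.20) = 0.34
  → value = 0.3400
Under standard min/max:
  p ∨ p = max(a, b) on (0.10, 0.10) = 0.10
  s ∨ (p ∨ p) = max(a, b) on (0.14, 0.10) = 0.14
  → value = 0.1400
|0.3400 − 0.1400| = 0.200

0.200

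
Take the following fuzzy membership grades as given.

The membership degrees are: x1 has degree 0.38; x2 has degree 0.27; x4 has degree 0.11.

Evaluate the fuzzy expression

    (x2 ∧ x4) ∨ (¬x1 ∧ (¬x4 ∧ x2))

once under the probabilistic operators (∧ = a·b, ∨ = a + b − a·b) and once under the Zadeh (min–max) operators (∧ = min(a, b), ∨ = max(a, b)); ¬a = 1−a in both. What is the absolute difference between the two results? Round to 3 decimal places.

0.096

Under probabilistic:
  x2 ∧ x4 = a·b on (0.2700, 0.1100) = 0.0297
  ¬x1 = 1 − 0.3800 = 0.6200
  ¬x4 = 1 − 0.1100 = 0.8900
  ¬x4 ∧ x2 = a·b on (0.8900, 0.2700) = 0.2403
  ¬x1 ∧ (¬x4 ∧ x2) = a·b on (0.6200, 0.2403) = 0.1490
  (x2 ∧ x4) ∨ (¬x1 ∧ (¬x4 ∧ x2)) = a + b − a·b on (0.0297, 0.1490) = 0.1743
  → value = 0.1743
Under Zadeh (min–max):
  x2 ∧ x4 = min(a, b) on (0.27, 0.11) = 0.11
  ¬x1 = 1 − 0.38 = 0.62
  ¬x4 = 1 − 0.11 = 0.89
  ¬x4 ∧ x2 = min(a, b) on (0.89, 0.27) = 0.27
  ¬x1 ∧ (¬x4 ∧ x2) = min(a, b) on (0.62, 0.27) = 0.27
  (x2 ∧ x4) ∨ (¬x1 ∧ (¬x4 ∧ x2)) = max(a, b) on (0.11, 0.27) = 0.27
  → value = 0.2700
|0.1743 − 0.2700| = 0.096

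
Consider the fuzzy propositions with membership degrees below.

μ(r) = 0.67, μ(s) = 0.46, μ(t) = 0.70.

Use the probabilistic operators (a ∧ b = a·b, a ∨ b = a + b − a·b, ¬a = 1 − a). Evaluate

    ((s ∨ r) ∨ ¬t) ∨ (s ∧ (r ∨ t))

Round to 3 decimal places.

s ∨ r = a + b − a·b on (0.4600, 0.6700) = 0.8218
¬t = 1 − 0.7000 = 0.3000
(s ∨ r) ∨ ¬t = a + b − a·b on (0.8218, 0.3000) = 0.8753
r ∨ t = a + b − a·b on (0.6700, 0.7000) = 0.9010
s ∧ (r ∨ t) = a·b on (0.4600, 0.9010) = 0.4145
((s ∨ r) ∨ ¬t) ∨ (s ∧ (r ∨ t)) = a + b − a·b on (0.8753, 0.4145) = 0.9270

0.927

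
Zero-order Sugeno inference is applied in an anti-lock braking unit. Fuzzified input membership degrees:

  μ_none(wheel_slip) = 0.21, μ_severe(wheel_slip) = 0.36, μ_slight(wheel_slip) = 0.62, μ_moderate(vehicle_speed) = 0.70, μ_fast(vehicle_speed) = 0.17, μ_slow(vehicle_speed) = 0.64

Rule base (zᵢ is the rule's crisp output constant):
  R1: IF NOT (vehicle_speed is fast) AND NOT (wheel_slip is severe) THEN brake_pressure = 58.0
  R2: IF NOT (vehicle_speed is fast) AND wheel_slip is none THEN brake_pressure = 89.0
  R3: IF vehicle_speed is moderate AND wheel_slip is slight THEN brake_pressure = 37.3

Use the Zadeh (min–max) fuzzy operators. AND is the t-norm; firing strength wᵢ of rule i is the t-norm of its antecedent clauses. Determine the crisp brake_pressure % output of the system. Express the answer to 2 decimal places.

R1 (z=58.0): ¬fast=1−0.17=0.83, ¬severe=1−0.36=0.64; AND[min(a, b)] → w = 0.64
R2 (z=89.0): ¬fast=1−0.17=0.83, none=0.21; AND[min(a, b)] → w = 0.21
R3 (z=37.3): moderate=0.70, slight=0.62; AND[min(a, b)] → w = 0.62
Weighted average = (0.64·58.0 + 0.21·89.0 + 0.62·37.3) / (0.64 + 0.21 + 0.62)
  = 78.9360 / 1.4700 = 53.70

53.70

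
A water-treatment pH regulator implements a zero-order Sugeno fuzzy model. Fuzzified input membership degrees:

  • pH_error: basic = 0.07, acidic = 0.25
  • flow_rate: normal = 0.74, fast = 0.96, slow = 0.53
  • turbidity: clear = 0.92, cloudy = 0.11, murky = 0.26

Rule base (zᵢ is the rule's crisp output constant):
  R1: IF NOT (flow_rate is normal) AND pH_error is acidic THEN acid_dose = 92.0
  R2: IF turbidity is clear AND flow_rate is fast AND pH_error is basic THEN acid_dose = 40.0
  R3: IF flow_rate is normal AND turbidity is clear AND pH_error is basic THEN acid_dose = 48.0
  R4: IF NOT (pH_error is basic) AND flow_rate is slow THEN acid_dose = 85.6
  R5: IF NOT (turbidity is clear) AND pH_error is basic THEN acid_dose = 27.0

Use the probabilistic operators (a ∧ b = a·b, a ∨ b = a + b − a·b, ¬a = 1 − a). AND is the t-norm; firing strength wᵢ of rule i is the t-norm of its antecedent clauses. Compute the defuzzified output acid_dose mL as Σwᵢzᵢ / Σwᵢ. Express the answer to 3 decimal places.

R1 (z=92.0): ¬normal=1−0.74=0.26, acidic=0.25; AND[a·b] → w = 0.0650
R2 (z=40.0): clear=0.92, fast=0.96, basic=0.07; AND[a·b] → w = 0.0618
R3 (z=48.0): normal=0.74, clear=0.92, basic=0.07; AND[a·b] → w = 0.0477
R4 (z=85.6): ¬basic=1−0.07=0.93, slow=0.53; AND[a·b] → w = 0.4929
R5 (z=27.0): ¬clear=1−0.92=0.08, basic=0.07; AND[a·b] → w = 0.0056
Weighted average = (0.0650·92.0 + 0.0618·40.0 + 0.0477·48.0 + 0.4929·85.6 + 0.0056·27.0) / (0.0650 + 0.0618 + 0.0477 + 0.4929 + 0.0056)
  = 53.0839 / 0.6730 = 78.879

78.879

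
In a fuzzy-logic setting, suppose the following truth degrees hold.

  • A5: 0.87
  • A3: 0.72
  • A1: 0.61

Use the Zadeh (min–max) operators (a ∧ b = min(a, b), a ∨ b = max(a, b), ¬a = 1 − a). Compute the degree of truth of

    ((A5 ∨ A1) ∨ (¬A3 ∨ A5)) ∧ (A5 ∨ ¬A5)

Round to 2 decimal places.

A5 ∨ A1 = max(a, b) on (0.87, 0.61) = 0.87
¬A3 = 1 − 0.72 = 0.28
¬A3 ∨ A5 = max(a, b) on (0.28, 0.87) = 0.87
(A5 ∨ A1) ∨ (¬A3 ∨ A5) = max(a, b) on (0.87, 0.87) = 0.87
¬A5 = 1 − 0.87 = 0.13
A5 ∨ ¬A5 = max(a, b) on (0.87, 0.13) = 0.87
((A5 ∨ A1) ∨ (¬A3 ∨ A5)) ∧ (A5 ∨ ¬A5) = min(a, b) on (0.87, 0.87) = 0.87

0.87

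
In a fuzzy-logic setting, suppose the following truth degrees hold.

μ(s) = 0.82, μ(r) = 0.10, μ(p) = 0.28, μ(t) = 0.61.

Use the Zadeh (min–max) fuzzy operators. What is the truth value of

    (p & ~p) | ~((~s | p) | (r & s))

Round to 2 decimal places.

~p = 1 − 0.28 = 0.72
p & ~p = min(a, b) on (0.28, 0.72) = 0.28
~s = 1 − 0.82 = 0.18
~s | p = max(a, b) on (0.18, 0.28) = 0.28
r & s = min(a, b) on (0.10, 0.82) = 0.10
(~s | p) | (r & s) = max(a, b) on (0.28, 0.10) = 0.28
~((~s | p) | (r & s)) = 1 − 0.28 = 0.72
(p & ~p) | ~((~s | p) | (r & s)) = max(a, b) on (0.28, 0.72) = 0.72

0.72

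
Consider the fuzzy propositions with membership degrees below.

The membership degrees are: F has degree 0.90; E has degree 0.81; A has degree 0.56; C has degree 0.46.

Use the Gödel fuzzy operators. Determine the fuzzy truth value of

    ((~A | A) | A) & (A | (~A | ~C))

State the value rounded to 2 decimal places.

0.56

~A = 1 − 0.56 = 0.44
~A | A = max(a, b) on (0.44, 0.56) = 0.56
(~A | A) | A = max(a, b) on (0.56, 0.56) = 0.56
~A = 1 − 0.56 = 0.44
~C = 1 − 0.46 = 0.54
~A | ~C = max(a, b) on (0.44, 0.54) = 0.54
A | (~A | ~C) = max(a, b) on (0.56, 0.54) = 0.56
((~A | A) | A) & (A | (~A | ~C)) = min(a, b) on (0.56, 0.56) = 0.56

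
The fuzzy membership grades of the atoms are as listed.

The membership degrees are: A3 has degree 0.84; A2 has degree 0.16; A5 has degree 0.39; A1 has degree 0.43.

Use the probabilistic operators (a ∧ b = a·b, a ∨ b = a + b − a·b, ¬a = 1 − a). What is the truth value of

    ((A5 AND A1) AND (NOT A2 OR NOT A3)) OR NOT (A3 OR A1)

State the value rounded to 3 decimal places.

A5 AND A1 = a·b on (0.3900, 0.4300) = 0.1677
NOT A2 = 1 − 0.1600 = 0.8400
NOT A3 = 1 − 0.8400 = 0.1600
NOT A2 OR NOT A3 = a + b − a·b on (0.8400, 0.1600) = 0.8656
(A5 AND A1) AND (NOT A2 OR NOT A3) = a·b on (0.1677, 0.8656) = 0.1452
A3 OR A1 = a + b − a·b on (0.8400, 0.4300) = 0.9088
NOT (A3 OR A1) = 1 − 0.9088 = 0.0912
((A5 AND A1) AND (NOT A2 OR NOT A3)) OR NOT (A3 OR A1) = a + b − a·b on (0.1452, 0.0912) = 0.2231

0.223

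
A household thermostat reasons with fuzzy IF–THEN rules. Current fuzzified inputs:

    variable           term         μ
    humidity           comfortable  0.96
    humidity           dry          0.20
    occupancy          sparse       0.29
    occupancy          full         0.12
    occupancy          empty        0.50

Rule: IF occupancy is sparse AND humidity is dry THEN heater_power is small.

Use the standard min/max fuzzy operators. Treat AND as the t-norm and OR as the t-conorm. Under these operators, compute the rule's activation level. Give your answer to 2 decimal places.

0.20

firing strength: sparse=0.29, dry=0.20; AND[min(a, b)] → w = 0.20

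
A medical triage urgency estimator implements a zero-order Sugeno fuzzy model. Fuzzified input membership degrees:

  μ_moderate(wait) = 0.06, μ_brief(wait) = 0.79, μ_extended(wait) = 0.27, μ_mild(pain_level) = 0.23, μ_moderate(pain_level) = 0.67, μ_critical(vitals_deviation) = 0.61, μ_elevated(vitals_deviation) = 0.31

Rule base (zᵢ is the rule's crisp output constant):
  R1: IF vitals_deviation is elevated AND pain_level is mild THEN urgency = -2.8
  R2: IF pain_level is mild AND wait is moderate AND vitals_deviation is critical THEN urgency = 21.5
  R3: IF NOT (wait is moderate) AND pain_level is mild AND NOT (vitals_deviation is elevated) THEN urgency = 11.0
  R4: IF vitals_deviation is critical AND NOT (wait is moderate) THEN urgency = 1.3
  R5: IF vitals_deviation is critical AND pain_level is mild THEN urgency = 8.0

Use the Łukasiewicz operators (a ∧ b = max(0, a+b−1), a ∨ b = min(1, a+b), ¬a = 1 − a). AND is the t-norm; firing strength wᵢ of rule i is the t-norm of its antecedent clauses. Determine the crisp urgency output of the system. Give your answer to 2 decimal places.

1.30

R1 (z=-2.8): elevated=0.31, mild=0.23; AND[max(0, a+b−1)] → w = 0.00
R2 (z=21.5): mild=0.23, moderate=0.06, critical=0.61; AND[max(0, a+b−1)] → w = 0.00
R3 (z=11.0): ¬moderate=1−0.06=0.94, mild=0.23, ¬elevated=1−0.31=0.69; AND[max(0, a+b−1)] → w = 0.00
R4 (z=1.3): critical=0.61, ¬moderate=1−0.06=0.94; AND[max(0, a+b−1)] → w = 0.55
R5 (z=8.0): critical=0.61, mild=0.23; AND[max(0, a+b−1)] → w = 0.00
Weighted average = (0.00·-2.8 + 0.00·21.5 + 0.00·11.0 + 0.55·1.3 + 0.00·8.0) / (0.00 + 0.00 + 0.00 + 0.55 + 0.00)
  = 0.7150 / 0.5500 = 1.30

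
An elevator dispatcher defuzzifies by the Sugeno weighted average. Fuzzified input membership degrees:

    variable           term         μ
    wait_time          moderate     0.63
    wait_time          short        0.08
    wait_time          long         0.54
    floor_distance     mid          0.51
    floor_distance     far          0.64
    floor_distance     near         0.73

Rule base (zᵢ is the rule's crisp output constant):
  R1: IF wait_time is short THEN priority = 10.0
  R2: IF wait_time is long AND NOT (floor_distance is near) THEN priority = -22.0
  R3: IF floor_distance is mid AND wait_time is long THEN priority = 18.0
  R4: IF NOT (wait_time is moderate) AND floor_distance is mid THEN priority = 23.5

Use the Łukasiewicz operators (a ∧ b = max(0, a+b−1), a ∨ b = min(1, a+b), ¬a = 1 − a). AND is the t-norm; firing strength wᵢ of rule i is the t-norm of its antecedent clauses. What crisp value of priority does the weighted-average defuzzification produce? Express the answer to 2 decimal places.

R1 (z=10.0): short=0.08 → w = 0.08
R2 (z=-22.0): long=0.54, ¬near=1−0.73=0.27; AND[max(0, a+b−1)] → w = 0.00
R3 (z=18.0): mid=0.51, long=0.54; AND[max(0, a+b−1)] → w = 0.05
R4 (z=23.5): ¬moderate=1−0.63=0.37, mid=0.51; AND[max(0, a+b−1)] → w = 0.00
Weighted average = (0.08·10.0 + 0.00·-22.0 + 0.05·18.0 + 0.00·23.5) / (0.08 + 0.00 + 0.05 + 0.00)
  = 1.7000 / 0.1300 = 13.08

13.08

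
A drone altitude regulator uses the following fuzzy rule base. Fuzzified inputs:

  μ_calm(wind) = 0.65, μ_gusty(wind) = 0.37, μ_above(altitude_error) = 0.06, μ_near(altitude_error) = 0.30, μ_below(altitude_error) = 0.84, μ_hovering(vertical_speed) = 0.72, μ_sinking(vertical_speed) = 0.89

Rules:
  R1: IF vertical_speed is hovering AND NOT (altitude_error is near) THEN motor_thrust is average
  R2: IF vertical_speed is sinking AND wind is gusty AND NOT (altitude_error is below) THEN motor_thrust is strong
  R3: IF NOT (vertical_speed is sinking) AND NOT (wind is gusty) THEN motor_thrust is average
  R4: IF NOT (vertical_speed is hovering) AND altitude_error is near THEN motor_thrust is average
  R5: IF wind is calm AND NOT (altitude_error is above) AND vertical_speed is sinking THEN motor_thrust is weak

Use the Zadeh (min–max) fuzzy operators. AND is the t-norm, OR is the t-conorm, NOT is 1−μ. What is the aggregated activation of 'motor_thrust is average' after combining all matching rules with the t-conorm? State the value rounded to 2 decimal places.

R1: hovering=0.72, ¬near=1−0.30=0.70; AND[min(a, b)] → w = 0.70
R2: sinking=0.89, gusty=0.37, ¬below=1−0.84=0.16; AND[min(a, b)] → w = 0.16
R3: ¬sinking=1−0.89=0.11, ¬gusty=1−0.37=0.63; AND[min(a, b)] → w = 0.11
R4: ¬hovering=1−0.72=0.28, near=0.30; AND[min(a, b)] → w = 0.28
R5: calm=0.65, ¬above=1−0.06=0.94, sinking=0.89; AND[min(a, b)] → w = 0.65
Rules with consequent 'average': {R1, R3, R4} → strengths 0.70, 0.11, 0.28
Aggregate via t-conorm [max(a, b)]: 0.70

0.70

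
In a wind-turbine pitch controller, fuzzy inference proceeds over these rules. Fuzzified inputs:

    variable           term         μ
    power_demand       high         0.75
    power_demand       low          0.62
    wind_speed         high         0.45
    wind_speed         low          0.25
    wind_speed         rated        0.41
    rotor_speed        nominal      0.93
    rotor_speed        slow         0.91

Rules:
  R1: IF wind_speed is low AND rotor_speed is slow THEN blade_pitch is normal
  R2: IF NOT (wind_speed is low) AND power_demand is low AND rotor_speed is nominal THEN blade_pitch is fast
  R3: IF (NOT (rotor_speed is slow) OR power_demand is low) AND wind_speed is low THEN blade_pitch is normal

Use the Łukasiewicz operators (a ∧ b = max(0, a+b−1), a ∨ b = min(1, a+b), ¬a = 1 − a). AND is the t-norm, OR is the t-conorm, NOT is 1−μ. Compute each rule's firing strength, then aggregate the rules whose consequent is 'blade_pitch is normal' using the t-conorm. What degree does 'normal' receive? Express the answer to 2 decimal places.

0.16

R1: low=0.25, slow=0.91; AND[max(0, a+b−1)] → w = 0.16
R2: ¬low=1−0.25=0.75, low=0.62, nominal=0.93; AND[max(0, a+b−1)] → w = 0.30
R3: (¬slow=1−0.91=0.09 OR low=0.62) = 0.71; AND[max(0, a+b−1)] with low=0.25 → w = 0.00
Rules with consequent 'normal': {R1, R3} → strengths 0.16, 0.00
Aggregate via t-conorm [min(1, a+b)]: 0.16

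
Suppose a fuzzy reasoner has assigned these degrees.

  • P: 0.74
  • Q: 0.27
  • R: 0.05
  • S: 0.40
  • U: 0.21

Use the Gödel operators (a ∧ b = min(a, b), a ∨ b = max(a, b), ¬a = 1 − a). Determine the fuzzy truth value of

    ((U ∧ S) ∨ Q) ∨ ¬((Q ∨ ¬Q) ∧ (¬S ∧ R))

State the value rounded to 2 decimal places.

0.95

U ∧ S = min(a, b) on (0.21, 0.40) = 0.21
(U ∧ S) ∨ Q = max(a, b) on (0.21, 0.27) = 0.27
¬Q = 1 − 0.27 = 0.73
Q ∨ ¬Q = max(a, b) on (0.27, 0.73) = 0.73
¬S = 1 − 0.40 = 0.60
¬S ∧ R = min(a, b) on (0.60, 0.05) = 0.05
(Q ∨ ¬Q) ∧ (¬S ∧ R) = min(a, b) on (0.73, 0.05) = 0.05
¬((Q ∨ ¬Q) ∧ (¬S ∧ R)) = 1 − 0.05 = 0.95
((U ∧ S) ∨ Q) ∨ ¬((Q ∨ ¬Q) ∧ (¬S ∧ R)) = max(a, b) on (0.27, 0.95) = 0.95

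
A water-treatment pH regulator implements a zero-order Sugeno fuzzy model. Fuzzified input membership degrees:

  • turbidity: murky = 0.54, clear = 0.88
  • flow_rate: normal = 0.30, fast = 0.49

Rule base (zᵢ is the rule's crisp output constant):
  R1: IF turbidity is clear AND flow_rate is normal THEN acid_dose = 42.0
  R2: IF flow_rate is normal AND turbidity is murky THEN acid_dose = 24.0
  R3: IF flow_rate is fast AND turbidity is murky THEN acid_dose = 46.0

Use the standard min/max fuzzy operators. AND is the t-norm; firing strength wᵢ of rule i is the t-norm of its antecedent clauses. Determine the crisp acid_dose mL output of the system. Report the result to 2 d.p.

R1 (z=42.0): clear=0.88, normal=0.30; AND[min(a, b)] → w = 0.30
R2 (z=24.0): normal=0.30, murky=0.54; AND[min(a, b)] → w = 0.30
R3 (z=46.0): fast=0.49, murky=0.54; AND[min(a, b)] → w = 0.49
Weighted average = (0.30·42.0 + 0.30·24.0 + 0.49·46.0) / (0.30 + 0.30 + 0.49)
  = 42.3400 / 1.0900 = 38.84

38.84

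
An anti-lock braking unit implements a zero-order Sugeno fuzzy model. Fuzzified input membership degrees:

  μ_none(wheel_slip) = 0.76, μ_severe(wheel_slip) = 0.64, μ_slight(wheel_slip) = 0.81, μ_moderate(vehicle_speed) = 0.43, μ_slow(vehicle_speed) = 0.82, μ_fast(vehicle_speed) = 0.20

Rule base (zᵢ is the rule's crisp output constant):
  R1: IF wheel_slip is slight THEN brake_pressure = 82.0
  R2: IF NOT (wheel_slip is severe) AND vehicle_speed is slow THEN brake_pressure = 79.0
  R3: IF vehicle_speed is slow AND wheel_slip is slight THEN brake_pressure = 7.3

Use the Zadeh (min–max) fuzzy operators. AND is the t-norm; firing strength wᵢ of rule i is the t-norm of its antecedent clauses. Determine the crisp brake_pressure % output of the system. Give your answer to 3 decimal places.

50.895

R1 (z=82.0): slight=0.81 → w = 0.81
R2 (z=79.0): ¬severe=1−0.64=0.36, slow=0.82; AND[min(a, b)] → w = 0.36
R3 (z=7.3): slow=0.82, slight=0.81; AND[min(a, b)] → w = 0.81
Weighted average = (0.81·82.0 + 0.36·79.0 + 0.81·7.3) / (0.81 + 0.36 + 0.81)
  = 100.7730 / 1.9800 = 50.895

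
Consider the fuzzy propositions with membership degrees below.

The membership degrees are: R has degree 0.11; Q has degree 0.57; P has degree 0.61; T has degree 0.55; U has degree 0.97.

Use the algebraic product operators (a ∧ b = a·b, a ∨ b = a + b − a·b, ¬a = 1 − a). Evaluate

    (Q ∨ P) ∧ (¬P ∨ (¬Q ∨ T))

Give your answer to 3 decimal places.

Q ∨ P = a + b − a·b on (0.5700, 0.6100) = 0.8323
¬P = 1 − 0.6100 = 0.3900
¬Q = 1 − 0.5700 = 0.4300
¬Q ∨ T = a + b − a·b on (0.4300, 0.5500) = 0.7435
¬P ∨ (¬Q ∨ T) = a + b − a·b on (0.3900, 0.7435) = 0.8435
(Q ∨ P) ∧ (¬P ∨ (¬Q ∨ T)) = a·b on (0.8323, 0.8435) = 0.7021

0.702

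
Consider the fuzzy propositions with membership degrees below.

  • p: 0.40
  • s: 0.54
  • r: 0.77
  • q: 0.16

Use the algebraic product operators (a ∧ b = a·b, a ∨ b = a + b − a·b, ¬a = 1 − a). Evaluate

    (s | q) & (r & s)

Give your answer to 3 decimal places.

0.255

s | q = a + b − a·b on (0.5400, 0.1600) = 0.6136
r & s = a·b on (0.7700, 0.5400) = 0.4158
(s | q) & (r & s) = a·b on (0.6136, 0.4158) = 0.2551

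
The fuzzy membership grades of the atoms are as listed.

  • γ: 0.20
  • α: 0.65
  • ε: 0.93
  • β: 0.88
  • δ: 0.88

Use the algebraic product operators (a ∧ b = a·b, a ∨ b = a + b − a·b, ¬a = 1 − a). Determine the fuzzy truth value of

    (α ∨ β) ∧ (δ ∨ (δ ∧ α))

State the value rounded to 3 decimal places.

α ∨ β = a + b − a·b on (0.6500, 0.8800) = 0.9580
δ ∧ α = a·b on (0.8800, 0.6500) = 0.5720
δ ∨ (δ ∧ α) = a + b − a·b on (0.8800, 0.5720) = 0.9486
(α ∨ β) ∧ (δ ∨ (δ ∧ α)) = a·b on (0.9580, 0.9486) = 0.9088

0.909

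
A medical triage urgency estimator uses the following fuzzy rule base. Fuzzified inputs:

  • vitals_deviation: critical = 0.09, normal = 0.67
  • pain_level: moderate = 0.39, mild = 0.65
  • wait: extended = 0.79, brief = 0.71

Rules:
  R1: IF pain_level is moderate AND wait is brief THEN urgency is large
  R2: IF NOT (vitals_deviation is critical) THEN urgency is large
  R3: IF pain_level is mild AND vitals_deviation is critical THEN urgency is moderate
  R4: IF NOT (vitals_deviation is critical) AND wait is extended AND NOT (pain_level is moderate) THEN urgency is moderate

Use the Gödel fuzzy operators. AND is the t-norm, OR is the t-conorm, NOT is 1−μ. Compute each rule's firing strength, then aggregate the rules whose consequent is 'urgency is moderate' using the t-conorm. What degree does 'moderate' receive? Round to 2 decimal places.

0.61

R1: moderate=0.39, brief=0.71; AND[min(a, b)] → w = 0.39
R2: ¬critical=1−0.09=0.91 → w = 0.91
R3: mild=0.65, critical=0.09; AND[min(a, b)] → w = 0.09
R4: ¬critical=1−0.09=0.91, extended=0.79, ¬moderate=1−0.39=0.61; AND[min(a, b)] → w = 0.61
Rules with consequent 'moderate': {R3, R4} → strengths 0.09, 0.61
Aggregate via t-conorm [max(a, b)]: 0.61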